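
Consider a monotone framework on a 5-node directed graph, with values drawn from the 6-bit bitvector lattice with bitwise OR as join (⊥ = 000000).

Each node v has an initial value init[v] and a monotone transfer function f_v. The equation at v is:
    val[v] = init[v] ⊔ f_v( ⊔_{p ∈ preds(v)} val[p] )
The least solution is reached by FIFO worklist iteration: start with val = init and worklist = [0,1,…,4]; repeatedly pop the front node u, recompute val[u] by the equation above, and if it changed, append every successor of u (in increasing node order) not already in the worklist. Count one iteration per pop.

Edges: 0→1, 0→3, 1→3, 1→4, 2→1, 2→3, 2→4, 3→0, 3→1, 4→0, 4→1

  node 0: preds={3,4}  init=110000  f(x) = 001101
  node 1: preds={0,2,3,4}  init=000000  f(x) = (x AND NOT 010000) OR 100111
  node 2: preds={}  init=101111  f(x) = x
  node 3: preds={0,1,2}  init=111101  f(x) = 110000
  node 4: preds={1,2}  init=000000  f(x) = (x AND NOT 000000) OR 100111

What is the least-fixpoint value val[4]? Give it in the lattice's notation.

Trace (7 dequeues):
  [1] u=0 | in 111101 | out 111101 | prev 110000 | push {}
  [2] u=1 | in 111111 | out 101111 | prev 000000 | push {}
  [3] u=2 | in 000000 | out 101111 | ==
  [4] u=3 | in 111111 | out 111101 | ==
  [5] u=4 | in 101111 | out 101111 | prev 000000 | push {0,1}
  [6] u=0 | in 111111 | out 111101 | ==
  [7] u=1 | in 111111 | out 101111 | ==

Converged values:
  [0] 111101
  [1] 101111
  [2] 101111
  [3] 111101
  [4] 101111

101111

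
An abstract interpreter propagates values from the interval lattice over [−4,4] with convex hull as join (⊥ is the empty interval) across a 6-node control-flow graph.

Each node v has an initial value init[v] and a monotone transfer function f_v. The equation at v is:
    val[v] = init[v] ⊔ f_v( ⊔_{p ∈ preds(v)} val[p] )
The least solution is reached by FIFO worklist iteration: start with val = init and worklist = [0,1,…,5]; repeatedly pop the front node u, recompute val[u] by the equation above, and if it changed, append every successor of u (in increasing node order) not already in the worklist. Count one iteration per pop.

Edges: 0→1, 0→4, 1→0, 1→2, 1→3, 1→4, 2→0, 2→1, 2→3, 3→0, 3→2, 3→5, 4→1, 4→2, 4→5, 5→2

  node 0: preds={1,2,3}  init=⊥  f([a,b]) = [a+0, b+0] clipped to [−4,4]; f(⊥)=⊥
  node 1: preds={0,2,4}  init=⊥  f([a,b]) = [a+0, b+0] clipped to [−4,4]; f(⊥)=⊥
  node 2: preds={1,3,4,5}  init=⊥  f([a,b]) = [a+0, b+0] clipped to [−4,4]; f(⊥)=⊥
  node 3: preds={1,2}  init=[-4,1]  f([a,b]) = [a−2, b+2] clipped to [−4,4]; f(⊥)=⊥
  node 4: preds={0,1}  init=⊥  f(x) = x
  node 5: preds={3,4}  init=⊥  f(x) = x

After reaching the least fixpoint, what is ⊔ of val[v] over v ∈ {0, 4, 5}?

Iteration log — 24 steps:
  step 1. node 0  ⊔preds=[-4,1]  new=[-4,1]  old=⊥  +wl: 
  step 2. node 1  ⊔preds=[-4,1]  new=[-4,1]  old=⊥  +wl: 0
  step 3. node 2  ⊔preds=[-4,1]  new=[-4,1]  old=⊥  +wl: 1
  step 4. node 3  ⊔preds=[-4,1]  new=[-4,3]  old=[-4,1]  +wl: 2
  step 5. node 4  ⊔preds=[-4,1]  new=[-4,1]  old=⊥  +wl: 
  step 6. node 5  ⊔preds=[-4,3]  new=[-4,3]  old=⊥  +wl: 
  step 7. node 0  ⊔preds=[-4,3]  new=[-4,3]  old=[-4,1]  +wl: 4
  step 8. node 1  ⊔preds=[-4,3]  new=[-4,3]  old=[-4,1]  +wl: 0,3
  step 9. node 2  ⊔preds=[-4,3]  new=[-4,3]  old=[-4,1]  +wl: 1
  step 10. node 4  ⊔preds=[-4,3]  new=[-4,3]  old=[-4,1]  +wl: 2,5
  step 11. node 0  ⊔preds=[-4,3]  new=[-4,3]  stable
  step 12. node 3  ⊔preds=[-4,3]  new=[-4,4]  old=[-4,3]  +wl: 0
  step 13. node 1  ⊔preds=[-4,3]  new=[-4,3]  stable
  step 14. node 2  ⊔preds=[-4,4]  new=[-4,4]  old=[-4,3]  +wl: 1,3
  step 15. node 5  ⊔preds=[-4,4]  new=[-4,4]  old=[-4,3]  +wl: 2
  step 16. node 0  ⊔preds=[-4,4]  new=[-4,4]  old=[-4,3]  +wl: 4
  step 17. node 1  ⊔preds=[-4,4]  new=[-4,4]  old=[-4,3]  +wl: 0
  step 18. node 3  ⊔preds=[-4,4]  new=[-4,4]  stable
  step 19. node 2  ⊔preds=[-4,4]  new=[-4,4]  stable
  step 20. node 4  ⊔preds=[-4,4]  new=[-4,4]  old=[-4,3]  +wl: 1,2,5
  step 21. node 0  ⊔preds=[-4,4]  new=[-4,4]  stable
  step 22. node 1  ⊔preds=[-4,4]  new=[-4,4]  stable
  step 23. node 2  ⊔preds=[-4,4]  new=[-4,4]  stable
  step 24. node 5  ⊔preds=[-4,4]  new=[-4,4]  stable

Least fixpoint reached:
  node 0: [-4,4]
  node 1: [-4,4]
  node 2: [-4,4]
  node 3: [-4,4]
  node 4: [-4,4]
  node 5: [-4,4]

[-4,4]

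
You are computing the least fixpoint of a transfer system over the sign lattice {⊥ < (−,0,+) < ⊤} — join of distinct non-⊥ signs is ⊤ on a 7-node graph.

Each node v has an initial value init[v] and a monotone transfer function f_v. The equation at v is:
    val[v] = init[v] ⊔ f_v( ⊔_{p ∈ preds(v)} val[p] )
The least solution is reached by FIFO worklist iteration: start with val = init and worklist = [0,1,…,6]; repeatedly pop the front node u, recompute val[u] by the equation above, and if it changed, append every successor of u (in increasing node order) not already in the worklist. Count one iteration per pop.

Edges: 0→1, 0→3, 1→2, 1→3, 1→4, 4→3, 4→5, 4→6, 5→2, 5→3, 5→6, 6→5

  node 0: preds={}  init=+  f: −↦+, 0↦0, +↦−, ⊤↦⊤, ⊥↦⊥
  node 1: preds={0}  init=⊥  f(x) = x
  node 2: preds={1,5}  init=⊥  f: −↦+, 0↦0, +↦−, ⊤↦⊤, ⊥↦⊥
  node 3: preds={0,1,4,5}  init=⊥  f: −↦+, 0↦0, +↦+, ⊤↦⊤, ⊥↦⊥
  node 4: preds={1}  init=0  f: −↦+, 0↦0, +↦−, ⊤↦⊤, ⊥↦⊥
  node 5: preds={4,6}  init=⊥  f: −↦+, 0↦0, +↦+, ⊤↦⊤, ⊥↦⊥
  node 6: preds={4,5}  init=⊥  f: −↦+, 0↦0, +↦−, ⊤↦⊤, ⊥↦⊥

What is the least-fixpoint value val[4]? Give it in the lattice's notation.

⊤

Trace (10 dequeues):
  [1] u=0 | in ⊥ | out + | ==
  [2] u=1 | in + | out + | prev ⊥ | push {}
  [3] u=2 | in + | out − | prev ⊥ | push {}
  [4] u=3 | in ⊤ | out ⊤ | prev ⊥ | push {}
  [5] u=4 | in + | out ⊤ | prev 0 | push {3}
  [6] u=5 | in ⊤ | out ⊤ | prev ⊥ | push {2}
  [7] u=6 | in ⊤ | out ⊤ | prev ⊥ | push {5}
  [8] u=3 | in ⊤ | out ⊤ | ==
  [9] u=2 | in ⊤ | out ⊤ | prev − | push {}
  [10] u=5 | in ⊤ | out ⊤ | ==

Converged values:
  [0] +
  [1] +
  [2] ⊤
  [3] ⊤
  [4] ⊤
  [5] ⊤
  [6] ⊤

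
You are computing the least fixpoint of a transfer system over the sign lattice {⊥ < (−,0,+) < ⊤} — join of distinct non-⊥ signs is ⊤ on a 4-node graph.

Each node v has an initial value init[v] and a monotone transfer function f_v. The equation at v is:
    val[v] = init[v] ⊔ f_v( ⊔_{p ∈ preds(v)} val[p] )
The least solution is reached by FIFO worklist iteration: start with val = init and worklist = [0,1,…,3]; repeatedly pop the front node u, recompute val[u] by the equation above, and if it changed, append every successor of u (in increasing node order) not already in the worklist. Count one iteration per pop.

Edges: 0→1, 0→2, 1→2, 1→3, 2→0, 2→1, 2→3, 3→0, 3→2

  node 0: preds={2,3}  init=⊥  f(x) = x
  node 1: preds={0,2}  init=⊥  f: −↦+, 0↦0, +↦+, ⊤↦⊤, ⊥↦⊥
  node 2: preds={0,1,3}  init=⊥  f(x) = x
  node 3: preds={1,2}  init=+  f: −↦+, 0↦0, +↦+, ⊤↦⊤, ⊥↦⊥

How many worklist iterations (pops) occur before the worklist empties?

Trace (6 dequeues):
  [1] u=0 | in + | out + | prev ⊥ | push {}
  [2] u=1 | in + | out + | prev ⊥ | push {}
  [3] u=2 | in + | out + | prev ⊥ | push {0,1}
  [4] u=3 | in + | out + | ==
  [5] u=0 | in + | out + | ==
  [6] u=1 | in + | out + | ==

Converged values:
  [0] +
  [1] +
  [2] +
  [3] +

6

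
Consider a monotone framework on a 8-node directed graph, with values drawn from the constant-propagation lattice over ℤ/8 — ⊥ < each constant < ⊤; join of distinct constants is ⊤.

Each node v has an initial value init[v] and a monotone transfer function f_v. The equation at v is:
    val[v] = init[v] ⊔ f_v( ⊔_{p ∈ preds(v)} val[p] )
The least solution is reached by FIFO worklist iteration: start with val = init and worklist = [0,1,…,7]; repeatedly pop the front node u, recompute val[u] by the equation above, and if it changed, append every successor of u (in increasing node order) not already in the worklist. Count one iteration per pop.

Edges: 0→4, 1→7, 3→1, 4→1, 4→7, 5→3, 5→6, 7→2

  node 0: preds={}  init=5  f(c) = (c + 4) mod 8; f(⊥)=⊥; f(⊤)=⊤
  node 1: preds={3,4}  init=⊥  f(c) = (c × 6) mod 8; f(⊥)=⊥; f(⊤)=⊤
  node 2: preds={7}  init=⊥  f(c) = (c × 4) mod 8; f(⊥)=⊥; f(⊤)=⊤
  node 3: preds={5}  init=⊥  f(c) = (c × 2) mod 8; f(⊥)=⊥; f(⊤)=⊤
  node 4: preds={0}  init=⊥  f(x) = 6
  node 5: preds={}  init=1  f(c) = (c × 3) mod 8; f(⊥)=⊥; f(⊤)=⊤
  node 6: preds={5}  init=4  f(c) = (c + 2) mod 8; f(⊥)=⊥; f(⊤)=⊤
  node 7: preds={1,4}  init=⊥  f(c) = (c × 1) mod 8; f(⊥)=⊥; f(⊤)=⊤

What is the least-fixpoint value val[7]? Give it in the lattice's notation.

Iteration log — 12 steps:
  step 1. node 0  ⊔preds=⊥  new=5  stable
  step 2. node 1  ⊔preds=⊥  new=⊥  stable
  step 3. node 2  ⊔preds=⊥  new=⊥  stable
  step 4. node 3  ⊔preds=1  new=2  old=⊥  +wl: 1
  step 5. node 4  ⊔preds=5  new=6  old=⊥  +wl: 
  step 6. node 5  ⊔preds=⊥  new=1  stable
  step 7. node 6  ⊔preds=1  new=⊤  old=4  +wl: 
  step 8. node 7  ⊔preds=6  new=6  old=⊥  +wl: 2
  step 9. node 1  ⊔preds=⊤  new=⊤  old=⊥  +wl: 7
  step 10. node 2  ⊔preds=6  new=0  old=⊥  +wl: 
  step 11. node 7  ⊔preds=⊤  new=⊤  old=6  +wl: 2
  step 12. node 2  ⊔preds=⊤  new=⊤  old=0  +wl: 

Least fixpoint reached:
  node 0: 5
  node 1: ⊤
  node 2: ⊤
  node 3: 2
  node 4: 6
  node 5: 1
  node 6: ⊤
  node 7: ⊤

⊤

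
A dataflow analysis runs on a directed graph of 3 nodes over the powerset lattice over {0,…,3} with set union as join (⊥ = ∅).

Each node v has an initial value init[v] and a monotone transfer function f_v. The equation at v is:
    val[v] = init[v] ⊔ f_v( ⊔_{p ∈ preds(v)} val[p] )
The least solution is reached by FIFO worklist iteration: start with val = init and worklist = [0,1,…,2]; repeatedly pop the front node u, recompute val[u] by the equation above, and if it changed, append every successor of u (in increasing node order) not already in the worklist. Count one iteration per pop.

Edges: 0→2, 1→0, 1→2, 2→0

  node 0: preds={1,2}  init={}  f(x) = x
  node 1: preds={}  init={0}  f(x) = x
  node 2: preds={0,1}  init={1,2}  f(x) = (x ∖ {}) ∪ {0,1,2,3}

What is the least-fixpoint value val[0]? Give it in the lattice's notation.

{0,1,2,3}

Worklist (5 pops):
  #1 pop 0: in={0,1,2} → {0,1,2} (was {}); enqueue []
  #2 pop 1: in={} → {0} (no change)
  #3 pop 2: in={0,1,2} → {0,1,2,3} (was {1,2}); enqueue [0]
  #4 pop 0: in={0,1,2,3} → {0,1,2,3} (was {0,1,2}); enqueue [2]
  #5 pop 2: in={0,1,2,3} → {0,1,2,3} (no change)

Fixpoint:
  val[0] = {0,1,2,3}
  val[1] = {0}
  val[2] = {0,1,2,3}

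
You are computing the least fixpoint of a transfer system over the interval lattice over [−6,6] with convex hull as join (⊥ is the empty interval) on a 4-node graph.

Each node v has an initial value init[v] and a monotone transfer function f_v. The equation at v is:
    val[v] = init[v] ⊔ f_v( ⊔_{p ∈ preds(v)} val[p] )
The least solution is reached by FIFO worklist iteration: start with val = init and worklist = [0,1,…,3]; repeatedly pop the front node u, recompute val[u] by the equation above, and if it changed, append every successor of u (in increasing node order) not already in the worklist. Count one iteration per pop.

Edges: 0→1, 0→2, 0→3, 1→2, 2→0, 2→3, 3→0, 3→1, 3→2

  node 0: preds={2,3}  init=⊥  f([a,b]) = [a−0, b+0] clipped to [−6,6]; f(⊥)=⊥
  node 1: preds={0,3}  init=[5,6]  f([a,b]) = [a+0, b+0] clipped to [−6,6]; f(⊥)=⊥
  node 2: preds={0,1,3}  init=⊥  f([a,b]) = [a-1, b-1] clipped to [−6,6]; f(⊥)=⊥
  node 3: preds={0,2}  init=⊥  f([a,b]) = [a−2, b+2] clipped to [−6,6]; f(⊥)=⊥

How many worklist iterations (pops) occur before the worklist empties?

21

Iteration log — 21 steps:
  step 1. node 0  ⊔preds=⊥  new=⊥  stable
  step 2. node 1  ⊔preds=⊥  new=[5,6]  stable
  step 3. node 2  ⊔preds=[5,6]  new=[4,5]  old=⊥  +wl: 0
  step 4. node 3  ⊔preds=[4,5]  new=[2,6]  old=⊥  +wl: 1,2
  step 5. node 0  ⊔preds=[2,6]  new=[2,6]  old=⊥  +wl: 3
  step 6. node 1  ⊔preds=[2,6]  new=[2,6]  old=[5,6]  +wl: 
  step 7. node 2  ⊔preds=[2,6]  new=[1,5]  old=[4,5]  +wl: 0
  step 8. node 3  ⊔preds=[1,6]  new=[-1,6]  old=[2,6]  +wl: 1,2
  step 9. node 0  ⊔preds=[-1,6]  new=[-1,6]  old=[2,6]  +wl: 3
  step 10. node 1  ⊔preds=[-1,6]  new=[-1,6]  old=[2,6]  +wl: 
  step 11. node 2  ⊔preds=[-1,6]  new=[-2,5]  old=[1,5]  +wl: 0
  step 12. node 3  ⊔preds=[-2,6]  new=[-4,6]  old=[-1,6]  +wl: 1,2
  step 13. node 0  ⊔preds=[-4,6]  new=[-4,6]  old=[-1,6]  +wl: 3
  step 14. node 1  ⊔preds=[-4,6]  new=[-4,6]  old=[-1,6]  +wl: 
  step 15. node 2  ⊔preds=[-4,6]  new=[-5,5]  old=[-2,5]  +wl: 0
  step 16. node 3  ⊔preds=[-5,6]  new=[-6,6]  old=[-4,6]  +wl: 1,2
  step 17. node 0  ⊔preds=[-6,6]  new=[-6,6]  old=[-4,6]  +wl: 3
  step 18. node 1  ⊔preds=[-6,6]  new=[-6,6]  old=[-4,6]  +wl: 
  step 19. node 2  ⊔preds=[-6,6]  new=[-6,5]  old=[-5,5]  +wl: 0
  step 20. node 3  ⊔preds=[-6,6]  new=[-6,6]  stable
  step 21. node 0  ⊔preds=[-6,6]  new=[-6,6]  stable

Least fixpoint reached:
  node 0: [-6,6]
  node 1: [-6,6]
  node 2: [-6,5]
  node 3: [-6,6]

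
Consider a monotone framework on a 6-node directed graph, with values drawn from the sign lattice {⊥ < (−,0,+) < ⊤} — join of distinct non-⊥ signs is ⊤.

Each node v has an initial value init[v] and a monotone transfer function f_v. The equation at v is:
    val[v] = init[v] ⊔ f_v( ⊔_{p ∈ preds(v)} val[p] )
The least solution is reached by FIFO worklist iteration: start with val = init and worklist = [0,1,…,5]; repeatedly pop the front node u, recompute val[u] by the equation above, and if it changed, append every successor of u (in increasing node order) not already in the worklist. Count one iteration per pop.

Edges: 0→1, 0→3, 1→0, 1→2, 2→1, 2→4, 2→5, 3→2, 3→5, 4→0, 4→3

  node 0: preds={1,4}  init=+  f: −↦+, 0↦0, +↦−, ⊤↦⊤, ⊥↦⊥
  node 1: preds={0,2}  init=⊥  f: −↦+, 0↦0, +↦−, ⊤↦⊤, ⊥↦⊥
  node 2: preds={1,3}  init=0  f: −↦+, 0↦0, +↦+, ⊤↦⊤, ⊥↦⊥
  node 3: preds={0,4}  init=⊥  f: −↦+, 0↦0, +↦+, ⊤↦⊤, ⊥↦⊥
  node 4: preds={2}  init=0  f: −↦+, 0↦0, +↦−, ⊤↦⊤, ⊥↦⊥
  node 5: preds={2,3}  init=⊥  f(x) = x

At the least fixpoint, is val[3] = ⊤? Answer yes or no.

Worklist (10 pops):
  #1 pop 0: in=0 → ⊤ (was +); enqueue []
  #2 pop 1: in=⊤ → ⊤ (was ⊥); enqueue [0]
  #3 pop 2: in=⊤ → ⊤ (was 0); enqueue [1]
  #4 pop 3: in=⊤ → ⊤ (was ⊥); enqueue [2]
  #5 pop 4: in=⊤ → ⊤ (was 0); enqueue [3]
  #6 pop 5: in=⊤ → ⊤ (was ⊥); enqueue []
  #7 pop 0: in=⊤ → ⊤ (no change)
  #8 pop 1: in=⊤ → ⊤ (no change)
  #9 pop 2: in=⊤ → ⊤ (no change)
  #10 pop 3: in=⊤ → ⊤ (no change)

Fixpoint:
  val[0] = ⊤
  val[1] = ⊤
  val[2] = ⊤
  val[3] = ⊤
  val[4] = ⊤
  val[5] = ⊤

yes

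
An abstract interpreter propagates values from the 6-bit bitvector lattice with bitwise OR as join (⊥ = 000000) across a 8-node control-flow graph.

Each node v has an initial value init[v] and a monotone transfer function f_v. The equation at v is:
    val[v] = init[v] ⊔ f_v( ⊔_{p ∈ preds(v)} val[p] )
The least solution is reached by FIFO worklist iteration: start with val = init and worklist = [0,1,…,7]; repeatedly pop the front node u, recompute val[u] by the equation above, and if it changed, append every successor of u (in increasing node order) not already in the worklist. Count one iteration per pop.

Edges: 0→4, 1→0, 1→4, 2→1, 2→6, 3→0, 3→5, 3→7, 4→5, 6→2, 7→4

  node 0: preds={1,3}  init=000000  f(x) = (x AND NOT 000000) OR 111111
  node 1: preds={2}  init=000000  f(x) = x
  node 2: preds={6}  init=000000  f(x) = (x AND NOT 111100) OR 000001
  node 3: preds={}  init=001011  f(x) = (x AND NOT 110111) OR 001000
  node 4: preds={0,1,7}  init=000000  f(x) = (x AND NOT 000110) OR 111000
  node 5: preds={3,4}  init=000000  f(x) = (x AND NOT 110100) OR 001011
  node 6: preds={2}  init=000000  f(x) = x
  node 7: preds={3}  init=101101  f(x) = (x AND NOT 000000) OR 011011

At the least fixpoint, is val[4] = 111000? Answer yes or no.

Worklist (12 pops):
  #1 pop 0: in=001011 → 111111 (was 000000); enqueue []
  #2 pop 1: in=000000 → 000000 (no change)
  #3 pop 2: in=000000 → 000001 (was 000000); enqueue [1]
  #4 pop 3: in=000000 → 001011 (no change)
  #5 pop 4: in=111111 → 111001 (was 000000); enqueue []
  #6 pop 5: in=111011 → 001011 (was 000000); enqueue []
  #7 pop 6: in=000001 → 000001 (was 000000); enqueue [2]
  #8 pop 7: in=001011 → 111111 (was 101101); enqueue [4]
  #9 pop 1: in=000001 → 000001 (was 000000); enqueue [0]
  #10 pop 2: in=000001 → 000001 (no change)
  #11 pop 4: in=111111 → 111001 (no change)
  #12 pop 0: in=001011 → 111111 (no change)

Fixpoint:
  val[0] = 111111
  val[1] = 000001
  val[2] = 000001
  val[3] = 001011
  val[4] = 111001
  val[5] = 001011
  val[6] = 000001
  val[7] = 111111

no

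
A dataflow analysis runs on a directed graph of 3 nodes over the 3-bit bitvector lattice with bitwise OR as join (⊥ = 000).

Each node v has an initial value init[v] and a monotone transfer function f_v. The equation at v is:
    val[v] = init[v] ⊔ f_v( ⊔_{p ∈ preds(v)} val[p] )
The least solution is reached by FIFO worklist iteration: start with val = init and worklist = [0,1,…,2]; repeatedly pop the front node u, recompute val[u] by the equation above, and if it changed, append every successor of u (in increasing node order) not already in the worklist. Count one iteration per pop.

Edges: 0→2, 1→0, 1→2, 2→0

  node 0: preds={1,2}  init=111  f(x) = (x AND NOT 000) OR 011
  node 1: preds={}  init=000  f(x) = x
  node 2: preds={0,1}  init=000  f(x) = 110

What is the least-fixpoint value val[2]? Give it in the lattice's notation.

Iteration log — 4 steps:
  step 1. node 0  ⊔preds=000  new=111  stable
  step 2. node 1  ⊔preds=000  new=000  stable
  step 3. node 2  ⊔preds=111  new=110  old=000  +wl: 0
  step 4. node 0  ⊔preds=110  new=111  stable

Least fixpoint reached:
  node 0: 111
  node 1: 000
  node 2: 110

110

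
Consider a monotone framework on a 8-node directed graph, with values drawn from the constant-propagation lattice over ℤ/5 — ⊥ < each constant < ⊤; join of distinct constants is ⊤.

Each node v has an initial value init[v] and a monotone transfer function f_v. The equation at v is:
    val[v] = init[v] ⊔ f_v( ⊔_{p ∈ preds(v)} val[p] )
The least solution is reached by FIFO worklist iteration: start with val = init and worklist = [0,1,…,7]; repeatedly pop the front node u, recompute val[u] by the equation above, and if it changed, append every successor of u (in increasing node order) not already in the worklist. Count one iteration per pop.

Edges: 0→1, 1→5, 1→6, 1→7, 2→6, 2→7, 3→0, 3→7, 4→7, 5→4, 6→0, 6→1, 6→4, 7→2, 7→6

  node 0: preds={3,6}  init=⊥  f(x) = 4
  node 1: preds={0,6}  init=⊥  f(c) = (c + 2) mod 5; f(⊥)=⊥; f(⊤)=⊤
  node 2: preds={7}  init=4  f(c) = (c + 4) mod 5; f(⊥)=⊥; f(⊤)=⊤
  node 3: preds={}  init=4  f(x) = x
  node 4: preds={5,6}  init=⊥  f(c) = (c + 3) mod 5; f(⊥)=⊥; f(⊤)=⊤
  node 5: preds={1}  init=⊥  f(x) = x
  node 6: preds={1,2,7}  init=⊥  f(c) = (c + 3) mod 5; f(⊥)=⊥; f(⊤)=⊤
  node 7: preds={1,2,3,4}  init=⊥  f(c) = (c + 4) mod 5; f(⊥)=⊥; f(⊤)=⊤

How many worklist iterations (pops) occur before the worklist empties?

Trace (16 dequeues):
  [1] u=0 | in 4 | out 4 | prev ⊥ | push {}
  [2] u=1 | in 4 | out 1 | prev ⊥ | push {}
  [3] u=2 | in ⊥ | out 4 | ==
  [4] u=3 | in ⊥ | out 4 | ==
  [5] u=4 | in ⊥ | out ⊥ | ==
  [6] u=5 | in 1 | out 1 | prev ⊥ | push {4}
  [7] u=6 | in ⊤ | out ⊤ | prev ⊥ | push {0,1}
  [8] u=7 | in ⊤ | out ⊤ | prev ⊥ | push {2,6}
  [9] u=4 | in ⊤ | out ⊤ | prev ⊥ | push {7}
  [10] u=0 | in ⊤ | out 4 | ==
  [11] u=1 | in ⊤ | out ⊤ | prev 1 | push {5}
  [12] u=2 | in ⊤ | out ⊤ | prev 4 | push {}
  [13] u=6 | in ⊤ | out ⊤ | ==
  [14] u=7 | in ⊤ | out ⊤ | ==
  [15] u=5 | in ⊤ | out ⊤ | prev 1 | push {4}
  [16] u=4 | in ⊤ | out ⊤ | ==

Converged values:
  [0] 4
  [1] ⊤
  [2] ⊤
  [3] 4
  [4] ⊤
  [5] ⊤
  [6] ⊤
  [7] ⊤

16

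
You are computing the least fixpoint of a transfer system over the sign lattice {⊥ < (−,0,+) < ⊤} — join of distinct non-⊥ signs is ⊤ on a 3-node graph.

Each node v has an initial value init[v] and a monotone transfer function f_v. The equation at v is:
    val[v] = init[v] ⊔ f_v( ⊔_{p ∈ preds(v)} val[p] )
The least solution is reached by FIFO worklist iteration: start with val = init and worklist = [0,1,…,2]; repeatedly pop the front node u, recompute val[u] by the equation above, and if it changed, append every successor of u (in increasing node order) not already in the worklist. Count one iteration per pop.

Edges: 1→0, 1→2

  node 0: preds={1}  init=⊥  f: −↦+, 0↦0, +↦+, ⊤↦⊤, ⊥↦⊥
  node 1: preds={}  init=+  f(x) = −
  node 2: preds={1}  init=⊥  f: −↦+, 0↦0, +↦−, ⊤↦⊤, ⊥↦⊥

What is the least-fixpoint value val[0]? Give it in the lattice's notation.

⊤

Worklist (4 pops):
  #1 pop 0: in=+ → + (was ⊥); enqueue []
  #2 pop 1: in=⊥ → ⊤ (was +); enqueue [0]
  #3 pop 2: in=⊤ → ⊤ (was ⊥); enqueue []
  #4 pop 0: in=⊤ → ⊤ (was +); enqueue []

Fixpoint:
  val[0] = ⊤
  val[1] = ⊤
  val[2] = ⊤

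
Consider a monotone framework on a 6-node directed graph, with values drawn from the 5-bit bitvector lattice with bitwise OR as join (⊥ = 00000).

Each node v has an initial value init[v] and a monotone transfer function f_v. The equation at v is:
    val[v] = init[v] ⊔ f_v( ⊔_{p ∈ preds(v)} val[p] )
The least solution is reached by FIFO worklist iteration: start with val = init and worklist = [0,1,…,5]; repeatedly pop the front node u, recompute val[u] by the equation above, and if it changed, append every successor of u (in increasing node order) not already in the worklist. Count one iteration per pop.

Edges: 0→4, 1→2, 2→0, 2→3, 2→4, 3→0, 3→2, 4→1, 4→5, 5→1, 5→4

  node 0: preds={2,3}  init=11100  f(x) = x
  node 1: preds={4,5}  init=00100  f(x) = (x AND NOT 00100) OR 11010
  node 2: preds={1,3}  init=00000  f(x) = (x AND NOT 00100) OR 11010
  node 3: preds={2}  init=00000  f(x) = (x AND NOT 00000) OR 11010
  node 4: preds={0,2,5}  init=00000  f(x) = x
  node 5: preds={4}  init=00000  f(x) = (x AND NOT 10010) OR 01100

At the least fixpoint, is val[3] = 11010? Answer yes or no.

Trace (10 dequeues):
  [1] u=0 | in 00000 | out 11100 | ==
  [2] u=1 | in 00000 | out 11110 | prev 00100 | push {}
  [3] u=2 | in 11110 | out 11010 | prev 00000 | push {0}
  [4] u=3 | in 11010 | out 11010 | prev 00000 | push {2}
  [5] u=4 | in 11110 | out 11110 | prev 00000 | push {1}
  [6] u=5 | in 11110 | out 01100 | prev 00000 | push {4}
  [7] u=0 | in 11010 | out 11110 | prev 11100 | push {}
  [8] u=2 | in 11110 | out 11010 | ==
  [9] u=1 | in 11110 | out 11110 | ==
  [10] u=4 | in 11110 | out 11110 | ==

Converged values:
  [0] 11110
  [1] 11110
  [2] 11010
  [3] 11010
  [4] 11110
  [5] 01100

yes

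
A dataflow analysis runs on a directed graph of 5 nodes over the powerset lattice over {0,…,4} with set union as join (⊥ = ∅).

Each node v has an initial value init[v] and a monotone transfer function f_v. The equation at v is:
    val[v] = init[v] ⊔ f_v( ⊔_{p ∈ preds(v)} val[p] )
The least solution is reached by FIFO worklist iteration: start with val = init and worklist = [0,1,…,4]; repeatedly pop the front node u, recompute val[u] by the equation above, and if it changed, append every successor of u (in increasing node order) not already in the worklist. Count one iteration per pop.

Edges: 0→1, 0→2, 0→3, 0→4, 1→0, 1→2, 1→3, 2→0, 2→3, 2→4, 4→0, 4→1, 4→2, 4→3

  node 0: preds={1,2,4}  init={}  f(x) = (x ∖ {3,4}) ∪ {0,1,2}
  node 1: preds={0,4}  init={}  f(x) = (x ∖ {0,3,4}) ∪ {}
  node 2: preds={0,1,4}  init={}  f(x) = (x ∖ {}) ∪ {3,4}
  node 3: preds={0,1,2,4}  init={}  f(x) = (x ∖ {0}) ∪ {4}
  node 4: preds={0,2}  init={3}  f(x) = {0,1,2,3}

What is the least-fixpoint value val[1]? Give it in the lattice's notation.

{1,2}

Trace (9 dequeues):
  [1] u=0 | in {3} | out {0,1,2} | prev {} | push {}
  [2] u=1 | in {0,1,2,3} | out {1,2} | prev {} | push {0}
  [3] u=2 | in {0,1,2,3} | out {0,1,2,3,4} | prev {} | push {}
  [4] u=3 | in {0,1,2,3,4} | out {1,2,3,4} | prev {} | push {}
  [5] u=4 | in {0,1,2,3,4} | out {0,1,2,3} | prev {3} | push {1,2,3}
  [6] u=0 | in {0,1,2,3,4} | out {0,1,2} | ==
  [7] u=1 | in {0,1,2,3} | out {1,2} | ==
  [8] u=2 | in {0,1,2,3} | out {0,1,2,3,4} | ==
  [9] u=3 | in {0,1,2,3,4} | out {1,2,3,4} | ==

Converged values:
  [0] {0,1,2}
  [1] {1,2}
  [2] {0,1,2,3,4}
  [3] {1,2,3,4}
  [4] {0,1,2,3}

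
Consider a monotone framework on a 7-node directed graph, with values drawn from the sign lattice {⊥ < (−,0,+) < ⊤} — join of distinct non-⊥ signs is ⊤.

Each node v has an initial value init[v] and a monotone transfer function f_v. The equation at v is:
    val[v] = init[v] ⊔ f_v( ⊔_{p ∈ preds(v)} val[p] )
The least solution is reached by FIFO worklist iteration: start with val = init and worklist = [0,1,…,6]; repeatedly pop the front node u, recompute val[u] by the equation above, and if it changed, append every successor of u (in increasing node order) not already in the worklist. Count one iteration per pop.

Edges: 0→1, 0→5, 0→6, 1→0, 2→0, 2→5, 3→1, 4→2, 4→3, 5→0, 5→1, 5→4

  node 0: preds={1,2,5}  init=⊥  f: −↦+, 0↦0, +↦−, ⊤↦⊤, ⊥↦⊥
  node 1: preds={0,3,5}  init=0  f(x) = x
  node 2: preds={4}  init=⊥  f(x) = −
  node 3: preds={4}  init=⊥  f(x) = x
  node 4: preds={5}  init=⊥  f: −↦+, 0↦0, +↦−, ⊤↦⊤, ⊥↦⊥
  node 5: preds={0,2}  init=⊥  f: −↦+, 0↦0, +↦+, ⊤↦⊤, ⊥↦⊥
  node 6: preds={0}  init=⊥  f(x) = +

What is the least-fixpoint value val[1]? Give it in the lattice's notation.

Iteration log — 16 steps:
  step 1. node 0  ⊔preds=0  new=0  old=⊥  +wl: 
  step 2. node 1  ⊔preds=0  new=0  stable
  step 3. node 2  ⊔preds=⊥  new=−  old=⊥  +wl: 0
  step 4. node 3  ⊔preds=⊥  new=⊥  stable
  step 5. node 4  ⊔preds=⊥  new=⊥  stable
  step 6. node 5  ⊔preds=⊤  new=⊤  old=⊥  +wl: 1,4
  step 7. node 6  ⊔preds=0  new=+  old=⊥  +wl: 
  step 8. node 0  ⊔preds=⊤  new=⊤  old=0  +wl: 5,6
  step 9. node 1  ⊔preds=⊤  new=⊤  old=0  +wl: 0
  step 10. node 4  ⊔preds=⊤  new=⊤  old=⊥  +wl: 2,3
  step 11. node 5  ⊔preds=⊤  new=⊤  stable
  step 12. node 6  ⊔preds=⊤  new=+  stable
  step 13. node 0  ⊔preds=⊤  new=⊤  stable
  step 14. node 2  ⊔preds=⊤  new=−  stable
  step 15. node 3  ⊔preds=⊤  new=⊤  old=⊥  +wl: 1
  step 16. node 1  ⊔preds=⊤  new=⊤  stable

Least fixpoint reached:
  node 0: ⊤
  node 1: ⊤
  node 2: −
  node 3: ⊤
  node 4: ⊤
  node 5: ⊤
  node 6: +

⊤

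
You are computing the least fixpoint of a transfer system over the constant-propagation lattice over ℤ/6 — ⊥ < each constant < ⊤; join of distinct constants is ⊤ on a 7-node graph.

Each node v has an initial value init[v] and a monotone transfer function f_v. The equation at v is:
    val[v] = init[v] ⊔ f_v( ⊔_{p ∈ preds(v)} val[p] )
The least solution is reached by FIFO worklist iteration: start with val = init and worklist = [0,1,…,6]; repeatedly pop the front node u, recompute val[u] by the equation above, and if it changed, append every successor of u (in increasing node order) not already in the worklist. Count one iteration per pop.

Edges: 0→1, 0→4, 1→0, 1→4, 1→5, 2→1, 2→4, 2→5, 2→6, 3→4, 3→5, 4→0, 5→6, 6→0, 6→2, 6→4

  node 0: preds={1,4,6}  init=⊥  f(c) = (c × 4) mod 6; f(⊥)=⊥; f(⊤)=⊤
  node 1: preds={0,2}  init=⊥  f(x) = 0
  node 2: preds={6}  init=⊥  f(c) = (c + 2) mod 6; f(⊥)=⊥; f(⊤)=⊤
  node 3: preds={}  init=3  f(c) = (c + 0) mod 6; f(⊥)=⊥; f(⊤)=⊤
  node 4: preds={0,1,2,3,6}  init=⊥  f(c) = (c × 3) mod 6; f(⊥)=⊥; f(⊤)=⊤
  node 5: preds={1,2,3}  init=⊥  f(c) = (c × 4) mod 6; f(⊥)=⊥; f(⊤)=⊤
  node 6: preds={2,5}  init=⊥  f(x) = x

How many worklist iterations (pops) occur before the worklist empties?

Worklist (13 pops):
  #1 pop 0: in=⊥ → ⊥ (no change)
  #2 pop 1: in=⊥ → 0 (was ⊥); enqueue [0]
  #3 pop 2: in=⊥ → ⊥ (no change)
  #4 pop 3: in=⊥ → 3 (no change)
  #5 pop 4: in=⊤ → ⊤ (was ⊥); enqueue []
  #6 pop 5: in=⊤ → ⊤ (was ⊥); enqueue []
  #7 pop 6: in=⊤ → ⊤ (was ⊥); enqueue [2,4]
  #8 pop 0: in=⊤ → ⊤ (was ⊥); enqueue [1]
  #9 pop 2: in=⊤ → ⊤ (was ⊥); enqueue [5,6]
  #10 pop 4: in=⊤ → ⊤ (no change)
  #11 pop 1: in=⊤ → 0 (no change)
  #12 pop 5: in=⊤ → ⊤ (no change)
  #13 pop 6: in=⊤ → ⊤ (no change)

Fixpoint:
  val[0] = ⊤
  val[1] = 0
  val[2] = ⊤
  val[3] = 3
  val[4] = ⊤
  val[5] = ⊤
  val[6] = ⊤

13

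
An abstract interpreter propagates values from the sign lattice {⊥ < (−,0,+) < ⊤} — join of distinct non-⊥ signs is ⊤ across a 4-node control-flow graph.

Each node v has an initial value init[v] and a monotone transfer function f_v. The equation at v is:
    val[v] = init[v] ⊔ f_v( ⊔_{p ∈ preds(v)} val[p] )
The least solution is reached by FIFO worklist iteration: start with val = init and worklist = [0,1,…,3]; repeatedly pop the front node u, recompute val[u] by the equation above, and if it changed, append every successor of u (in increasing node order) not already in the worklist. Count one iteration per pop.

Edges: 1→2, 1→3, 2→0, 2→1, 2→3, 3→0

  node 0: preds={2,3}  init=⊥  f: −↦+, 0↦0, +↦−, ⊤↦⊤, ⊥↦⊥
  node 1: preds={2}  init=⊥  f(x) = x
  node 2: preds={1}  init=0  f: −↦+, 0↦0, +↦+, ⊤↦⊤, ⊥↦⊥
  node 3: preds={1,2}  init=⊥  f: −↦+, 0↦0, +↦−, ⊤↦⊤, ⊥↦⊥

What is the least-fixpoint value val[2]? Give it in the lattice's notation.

0

Iteration log — 5 steps:
  step 1. node 0  ⊔preds=0  new=0  old=⊥  +wl: 
  step 2. node 1  ⊔preds=0  new=0  old=⊥  +wl: 
  step 3. node 2  ⊔preds=0  new=0  stable
  step 4. node 3  ⊔preds=0  new=0  old=⊥  +wl: 0
  step 5. node 0  ⊔preds=0  new=0  stable

Least fixpoint reached:
  node 0: 0
  node 1: 0
  node 2: 0
  node 3: 0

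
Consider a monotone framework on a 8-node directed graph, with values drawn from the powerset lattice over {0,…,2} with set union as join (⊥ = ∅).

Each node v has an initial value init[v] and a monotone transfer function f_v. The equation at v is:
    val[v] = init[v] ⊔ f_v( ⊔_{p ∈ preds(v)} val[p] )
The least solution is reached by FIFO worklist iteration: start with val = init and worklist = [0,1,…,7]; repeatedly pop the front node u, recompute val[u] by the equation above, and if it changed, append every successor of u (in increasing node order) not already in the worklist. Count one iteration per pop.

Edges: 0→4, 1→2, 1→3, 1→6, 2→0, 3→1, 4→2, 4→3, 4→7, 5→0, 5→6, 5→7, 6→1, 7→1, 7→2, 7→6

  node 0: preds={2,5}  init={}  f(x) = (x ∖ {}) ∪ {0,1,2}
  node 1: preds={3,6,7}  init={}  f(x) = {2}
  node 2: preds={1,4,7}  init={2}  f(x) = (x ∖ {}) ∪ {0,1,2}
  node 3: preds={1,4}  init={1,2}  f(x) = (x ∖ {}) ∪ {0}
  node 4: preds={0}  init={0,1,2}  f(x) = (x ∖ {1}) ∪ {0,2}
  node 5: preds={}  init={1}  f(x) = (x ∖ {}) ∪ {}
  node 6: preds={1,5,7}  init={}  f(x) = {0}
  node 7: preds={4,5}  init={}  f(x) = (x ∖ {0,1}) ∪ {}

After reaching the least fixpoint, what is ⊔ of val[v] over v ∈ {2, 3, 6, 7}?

{0,1,2}

Trace (12 dequeues):
  [1] u=0 | in {1,2} | out {0,1,2} | prev {} | push {}
  [2] u=1 | in {1,2} | out {2} | prev {} | push {}
  [3] u=2 | in {0,1,2} | out {0,1,2} | prev {2} | push {0}
  [4] u=3 | in {0,1,2} | out {0,1,2} | prev {1,2} | push {1}
  [5] u=4 | in {0,1,2} | out {0,1,2} | ==
  [6] u=5 | in {} | out {1} | ==
  [7] u=6 | in {1,2} | out {0} | prev {} | push {}
  [8] u=7 | in {0,1,2} | out {2} | prev {} | push {2,6}
  [9] u=0 | in {0,1,2} | out {0,1,2} | ==
  [10] u=1 | in {0,1,2} | out {2} | ==
  [11] u=2 | in {0,1,2} | out {0,1,2} | ==
  [12] u=6 | in {1,2} | out {0} | ==

Converged values:
  [0] {0,1,2}
  [1] {2}
  [2] {0,1,2}
  [3] {0,1,2}
  [4] {0,1,2}
  [5] {1}
  [6] {0}
  [7] {2}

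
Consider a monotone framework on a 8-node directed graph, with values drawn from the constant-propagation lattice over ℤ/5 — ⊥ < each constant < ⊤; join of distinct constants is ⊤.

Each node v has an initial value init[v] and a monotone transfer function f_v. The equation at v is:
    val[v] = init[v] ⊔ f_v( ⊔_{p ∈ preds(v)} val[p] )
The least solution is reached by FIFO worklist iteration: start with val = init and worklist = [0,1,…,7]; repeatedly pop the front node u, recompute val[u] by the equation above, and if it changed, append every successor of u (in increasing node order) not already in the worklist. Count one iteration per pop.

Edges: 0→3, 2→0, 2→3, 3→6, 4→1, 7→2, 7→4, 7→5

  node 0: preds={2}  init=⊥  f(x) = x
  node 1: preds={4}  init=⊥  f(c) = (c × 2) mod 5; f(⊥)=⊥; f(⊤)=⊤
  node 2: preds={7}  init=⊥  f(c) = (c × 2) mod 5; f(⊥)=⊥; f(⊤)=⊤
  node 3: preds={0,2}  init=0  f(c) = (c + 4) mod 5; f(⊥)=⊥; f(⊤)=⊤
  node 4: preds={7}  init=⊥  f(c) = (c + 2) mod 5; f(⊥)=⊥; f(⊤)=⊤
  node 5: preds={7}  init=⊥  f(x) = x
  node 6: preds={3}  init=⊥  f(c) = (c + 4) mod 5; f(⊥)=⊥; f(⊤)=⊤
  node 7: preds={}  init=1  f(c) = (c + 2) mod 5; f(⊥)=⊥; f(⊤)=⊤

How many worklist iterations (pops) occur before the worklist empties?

Worklist (11 pops):
  #1 pop 0: in=⊥ → ⊥ (no change)
  #2 pop 1: in=⊥ → ⊥ (no change)
  #3 pop 2: in=1 → 2 (was ⊥); enqueue [0]
  #4 pop 3: in=2 → ⊤ (was 0); enqueue []
  #5 pop 4: in=1 → 3 (was ⊥); enqueue [1]
  #6 pop 5: in=1 → 1 (was ⊥); enqueue []
  #7 pop 6: in=⊤ → ⊤ (was ⊥); enqueue []
  #8 pop 7: in=⊥ → 1 (no change)
  #9 pop 0: in=2 → 2 (was ⊥); enqueue [3]
  #10 pop 1: in=3 → 1 (was ⊥); enqueue []
  #11 pop 3: in=2 → ⊤ (no change)

Fixpoint:
  val[0] = 2
  val[1] = 1
  val[2] = 2
  val[3] = ⊤
  val[4] = 3
  val[5] = 1
  val[6] = ⊤
  val[7] = 1

11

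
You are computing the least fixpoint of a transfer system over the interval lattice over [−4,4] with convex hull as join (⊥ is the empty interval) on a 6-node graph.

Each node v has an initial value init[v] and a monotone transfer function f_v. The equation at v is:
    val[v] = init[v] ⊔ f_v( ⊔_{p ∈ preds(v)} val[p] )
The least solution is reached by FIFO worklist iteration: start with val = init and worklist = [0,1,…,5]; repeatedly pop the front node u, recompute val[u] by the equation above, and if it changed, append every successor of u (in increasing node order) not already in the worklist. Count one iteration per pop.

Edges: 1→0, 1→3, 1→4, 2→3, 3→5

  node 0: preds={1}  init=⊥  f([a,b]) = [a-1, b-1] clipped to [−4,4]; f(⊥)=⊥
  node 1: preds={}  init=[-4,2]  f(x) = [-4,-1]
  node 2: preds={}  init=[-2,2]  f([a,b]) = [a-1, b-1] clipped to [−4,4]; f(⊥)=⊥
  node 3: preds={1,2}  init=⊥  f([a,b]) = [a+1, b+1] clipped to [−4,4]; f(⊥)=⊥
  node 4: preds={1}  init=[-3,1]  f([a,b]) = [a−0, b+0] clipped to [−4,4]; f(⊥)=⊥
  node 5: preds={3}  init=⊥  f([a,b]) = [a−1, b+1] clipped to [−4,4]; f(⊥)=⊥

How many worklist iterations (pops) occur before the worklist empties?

6

Trace (6 dequeues):
  [1] u=0 | in [-4,2] | out [-4,1] | prev ⊥ | push {}
  [2] u=1 | in ⊥ | out [-4,2] | ==
  [3] u=2 | in ⊥ | out [-2,2] | ==
  [4] u=3 | in [-4,2] | out [-3,3] | prev ⊥ | push {}
  [5] u=4 | in [-4,2] | out [-4,2] | prev [-3,1] | push {}
  [6] u=5 | in [-3,3] | out [-4,4] | prev ⊥ | push {}

Converged values:
  [0] [-4,1]
  [1] [-4,2]
  [2] [-2,2]
  [3] [-3,3]
  [4] [-4,2]
  [5] [-4,4]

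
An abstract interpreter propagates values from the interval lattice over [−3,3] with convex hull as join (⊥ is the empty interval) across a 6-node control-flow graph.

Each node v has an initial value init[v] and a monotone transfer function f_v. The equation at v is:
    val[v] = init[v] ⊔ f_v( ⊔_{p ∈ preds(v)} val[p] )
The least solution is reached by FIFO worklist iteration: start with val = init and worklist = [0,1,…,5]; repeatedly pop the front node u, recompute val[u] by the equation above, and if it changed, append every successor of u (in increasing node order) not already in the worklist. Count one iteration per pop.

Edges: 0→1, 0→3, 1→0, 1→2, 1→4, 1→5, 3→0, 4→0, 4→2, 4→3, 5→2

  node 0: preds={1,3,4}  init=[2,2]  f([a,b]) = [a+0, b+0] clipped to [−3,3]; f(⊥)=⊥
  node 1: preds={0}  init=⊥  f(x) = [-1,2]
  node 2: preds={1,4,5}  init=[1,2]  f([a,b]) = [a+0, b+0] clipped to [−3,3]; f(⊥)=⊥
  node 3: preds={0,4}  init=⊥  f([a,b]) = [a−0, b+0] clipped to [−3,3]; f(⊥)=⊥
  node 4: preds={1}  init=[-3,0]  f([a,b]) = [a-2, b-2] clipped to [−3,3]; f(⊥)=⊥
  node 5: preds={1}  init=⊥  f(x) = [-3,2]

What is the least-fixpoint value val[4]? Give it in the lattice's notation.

Worklist (8 pops):
  #1 pop 0: in=[-3,0] → [-3,2] (was [2,2]); enqueue []
  #2 pop 1: in=[-3,2] → [-1,2] (was ⊥); enqueue [0]
  #3 pop 2: in=[-3,2] → [-3,2] (was [1,2]); enqueue []
  #4 pop 3: in=[-3,2] → [-3,2] (was ⊥); enqueue []
  #5 pop 4: in=[-1,2] → [-3,0] (no change)
  #6 pop 5: in=[-1,2] → [-3,2] (was ⊥); enqueue [2]
  #7 pop 0: in=[-3,2] → [-3,2] (no change)
  #8 pop 2: in=[-3,2] → [-3,2] (no change)

Fixpoint:
  val[0] = [-3,2]
  val[1] = [-1,2]
  val[2] = [-3,2]
  val[3] = [-3,2]
  val[4] = [-3,0]
  val[5] = [-3,2]

[-3,0]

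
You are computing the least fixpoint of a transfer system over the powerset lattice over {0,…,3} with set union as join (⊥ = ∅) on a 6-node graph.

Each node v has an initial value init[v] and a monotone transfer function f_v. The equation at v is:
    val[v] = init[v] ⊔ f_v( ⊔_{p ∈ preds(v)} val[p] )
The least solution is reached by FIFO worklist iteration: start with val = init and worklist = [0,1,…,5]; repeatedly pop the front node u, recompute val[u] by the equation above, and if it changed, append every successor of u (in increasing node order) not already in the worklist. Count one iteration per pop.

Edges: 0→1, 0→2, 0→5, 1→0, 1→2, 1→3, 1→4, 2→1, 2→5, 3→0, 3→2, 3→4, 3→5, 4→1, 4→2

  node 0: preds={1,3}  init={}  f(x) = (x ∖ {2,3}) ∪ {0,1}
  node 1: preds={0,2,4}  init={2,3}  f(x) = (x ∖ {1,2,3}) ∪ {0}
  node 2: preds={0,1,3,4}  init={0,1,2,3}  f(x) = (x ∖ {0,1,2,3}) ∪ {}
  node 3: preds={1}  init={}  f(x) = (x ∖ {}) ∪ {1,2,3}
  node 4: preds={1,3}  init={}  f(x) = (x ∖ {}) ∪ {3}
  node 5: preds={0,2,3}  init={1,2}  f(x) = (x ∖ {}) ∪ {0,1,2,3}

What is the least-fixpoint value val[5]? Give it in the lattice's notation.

{0,1,2,3}

Trace (9 dequeues):
  [1] u=0 | in {2,3} | out {0,1} | prev {} | push {}
  [2] u=1 | in {0,1,2,3} | out {0,2,3} | prev {2,3} | push {0}
  [3] u=2 | in {0,1,2,3} | out {0,1,2,3} | ==
  [4] u=3 | in {0,2,3} | out {0,1,2,3} | prev {} | push {2}
  [5] u=4 | in {0,1,2,3} | out {0,1,2,3} | prev {} | push {1}
  [6] u=5 | in {0,1,2,3} | out {0,1,2,3} | prev {1,2} | push {}
  [7] u=0 | in {0,1,2,3} | out {0,1} | ==
  [8] u=2 | in {0,1,2,3} | out {0,1,2,3} | ==
  [9] u=1 | in {0,1,2,3} | out {0,2,3} | ==

Converged values:
  [0] {0,1}
  [1] {0,2,3}
  [2] {0,1,2,3}
  [3] {0,1,2,3}
  [4] {0,1,2,3}
  [5] {0,1,2,3}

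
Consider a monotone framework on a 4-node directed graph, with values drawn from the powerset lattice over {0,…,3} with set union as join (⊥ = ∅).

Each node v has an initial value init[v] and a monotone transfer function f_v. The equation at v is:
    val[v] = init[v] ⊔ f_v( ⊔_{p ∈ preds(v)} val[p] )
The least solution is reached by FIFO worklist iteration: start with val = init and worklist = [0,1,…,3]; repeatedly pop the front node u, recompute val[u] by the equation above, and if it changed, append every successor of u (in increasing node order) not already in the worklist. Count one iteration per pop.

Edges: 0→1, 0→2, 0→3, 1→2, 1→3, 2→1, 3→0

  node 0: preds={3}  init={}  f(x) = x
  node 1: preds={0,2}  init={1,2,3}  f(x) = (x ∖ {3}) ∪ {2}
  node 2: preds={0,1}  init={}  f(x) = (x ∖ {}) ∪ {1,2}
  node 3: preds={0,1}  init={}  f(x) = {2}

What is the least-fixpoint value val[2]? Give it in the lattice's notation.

Trace (9 dequeues):
  [1] u=0 | in {} | out {} | ==
  [2] u=1 | in {} | out {1,2,3} | ==
  [3] u=2 | in {1,2,3} | out {1,2,3} | prev {} | push {1}
  [4] u=3 | in {1,2,3} | out {2} | prev {} | push {0}
  [5] u=1 | in {1,2,3} | out {1,2,3} | ==
  [6] u=0 | in {2} | out {2} | prev {} | push {1,2,3}
  [7] u=1 | in {1,2,3} | out {1,2,3} | ==
  [8] u=2 | in {1,2,3} | out {1,2,3} | ==
  [9] u=3 | in {1,2,3} | out {2} | ==

Converged values:
  [0] {2}
  [1] {1,2,3}
  [2] {1,2,3}
  [3] {2}

{1,2,3}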